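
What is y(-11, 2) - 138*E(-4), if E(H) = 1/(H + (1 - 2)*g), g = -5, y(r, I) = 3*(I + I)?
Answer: -126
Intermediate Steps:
y(r, I) = 6*I (y(r, I) = 3*(2*I) = 6*I)
E(H) = 1/(5 + H) (E(H) = 1/(H + (1 - 2)*(-5)) = 1/(H - 1*(-5)) = 1/(H + 5) = 1/(5 + H))
y(-11, 2) - 138*E(-4) = 6*2 - 138/(5 - 4) = 12 - 138/1 = 12 - 138*1 = 12 - 138 = -126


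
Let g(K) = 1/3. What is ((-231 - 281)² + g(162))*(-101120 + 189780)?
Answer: 69725149780/3 ≈ 2.3242e+10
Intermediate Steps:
g(K) = ⅓
((-231 - 281)² + g(162))*(-101120 + 189780) = ((-231 - 281)² + ⅓)*(-101120 + 189780) = ((-512)² + ⅓)*88660 = (262144 + ⅓)*88660 = (786433/3)*88660 = 69725149780/3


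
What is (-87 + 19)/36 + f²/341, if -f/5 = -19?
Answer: 75428/3069 ≈ 24.577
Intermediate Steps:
f = 95 (f = -5*(-19) = 95)
(-87 + 19)/36 + f²/341 = (-87 + 19)/36 + 95²/341 = -68*1/36 + 9025*(1/341) = -17/9 + 9025/341 = 75428/3069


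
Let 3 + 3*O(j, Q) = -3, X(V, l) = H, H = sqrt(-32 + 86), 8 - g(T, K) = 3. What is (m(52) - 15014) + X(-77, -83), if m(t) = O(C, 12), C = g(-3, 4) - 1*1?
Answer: -15016 + 3*sqrt(6) ≈ -15009.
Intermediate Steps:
g(T, K) = 5 (g(T, K) = 8 - 1*3 = 8 - 3 = 5)
H = 3*sqrt(6) (H = sqrt(54) = 3*sqrt(6) ≈ 7.3485)
X(V, l) = 3*sqrt(6)
C = 4 (C = 5 - 1*1 = 5 - 1 = 4)
O(j, Q) = -2 (O(j, Q) = -1 + (1/3)*(-3) = -1 - 1 = -2)
m(t) = -2
(m(52) - 15014) + X(-77, -83) = (-2 - 15014) + 3*sqrt(6) = -15016 + 3*sqrt(6)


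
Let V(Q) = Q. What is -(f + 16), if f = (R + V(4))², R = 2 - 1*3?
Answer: -25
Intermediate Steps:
R = -1 (R = 2 - 3 = -1)
f = 9 (f = (-1 + 4)² = 3² = 9)
-(f + 16) = -(9 + 16) = -1*25 = -25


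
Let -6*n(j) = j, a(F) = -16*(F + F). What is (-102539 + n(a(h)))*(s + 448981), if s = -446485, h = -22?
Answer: -256230208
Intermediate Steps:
a(F) = -32*F
n(j) = -j/6
(-102539 + n(a(h)))*(s + 448981) = (-102539 - (-16)*(-22)/3)*(-446485 + 448981) = (-102539 - ⅙*704)*2496 = (-102539 - 352/3)*2496 = -307969/3*2496 = -256230208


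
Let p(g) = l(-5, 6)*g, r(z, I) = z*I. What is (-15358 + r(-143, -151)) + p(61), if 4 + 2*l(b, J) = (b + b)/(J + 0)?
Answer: 36373/6 ≈ 6062.2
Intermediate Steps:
r(z, I) = I*z
l(b, J) = -2 + b/J (l(b, J) = -2 + ((b + b)/(J + 0))/2 = -2 + ((2*b)/J)/2 = -2 + (2*b/J)/2 = -2 + b/J)
p(g) = -17*g/6 (p(g) = (-2 - 5/6)*g = -17*g/6)
(-15358 + r(-143, -151)) + p(61) = (-15358 - 151*(-143)) - 17/6*61 = (-15358 + 21593) - 1037/6 = 6235 - 1037/6 = 36373/6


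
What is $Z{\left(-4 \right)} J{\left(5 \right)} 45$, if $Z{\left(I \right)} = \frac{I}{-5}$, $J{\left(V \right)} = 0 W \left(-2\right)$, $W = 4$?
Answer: $0$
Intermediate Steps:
$J{\left(V \right)} = 0$ ($J{\left(V \right)} = 0 \cdot 4 \left(-2\right) = 0 \left(-2\right) = 0$)
$Z{\left(I \right)} = - \frac{I}{5}$ ($Z{\left(I \right)} = I \left(- \frac{1}{5}\right) = - \frac{I}{5}$)
$Z{\left(-4 \right)} J{\left(5 \right)} 45 = \left(- \frac{1}{5}\right) \left(-4\right) 0 \cdot 45 = \frac{4}{5} \cdot 0 \cdot 45 = 0 \cdot 45 = 0$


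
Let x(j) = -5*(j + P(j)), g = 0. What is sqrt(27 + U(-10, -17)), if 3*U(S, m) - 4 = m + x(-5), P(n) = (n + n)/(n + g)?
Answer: sqrt(249)/3 ≈ 5.2599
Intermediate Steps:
P(n) = 2 (P(n) = (n + n)/(n + 0) = (2*n)/n = 2)
x(j) = -10 - 5*j (x(j) = -5*(j + 2) = -5*(2 + j) = -10 - 5*j)
U(S, m) = 19/3 + m/3 (U(S, m) = 4/3 + (m + (-10 - 5*(-5)))/3 = 4/3 + (m + (-10 + 25))/3 = 4/3 + (m + 15)/3 = 4/3 + (15 + m)/3 = 4/3 + (5 + m/3) = 19/3 + m/3)
sqrt(27 + U(-10, -17)) = sqrt(27 + (19/3 + (1/3)*(-17))) = sqrt(27 + (19/3 - 17/3)) = sqrt(27 + 2/3) = sqrt(83/3) = sqrt(249)/3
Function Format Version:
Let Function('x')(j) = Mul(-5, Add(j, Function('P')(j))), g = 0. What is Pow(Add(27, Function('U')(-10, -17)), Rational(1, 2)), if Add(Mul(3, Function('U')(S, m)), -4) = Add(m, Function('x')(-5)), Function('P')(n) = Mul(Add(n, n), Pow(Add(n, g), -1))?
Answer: Mul(Rational(1, 3), Pow(249, Rational(1, 2))) ≈ 5.2599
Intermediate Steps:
Function('P')(n) = 2 (Function('P')(n) = Mul(Add(n, n), Pow(Add(n, 0), -1)) = Mul(Mul(2, n), Pow(n, -1)) = 2)
Function('x')(j) = Add(-10, Mul(-5, j)) (Function('x')(j) = Mul(-5, Add(j, 2)) = Mul(-5, Add(2, j)) = Add(-10, Mul(-5, j)))
Function('U')(S, m) = Add(Rational(19, 3), Mul(Rational(1, 3), m)) (Function('U')(S, m) = Add(Rational(4, 3), Mul(Rational(1, 3), Add(m, Add(-10, Mul(-5, -5))))) = Add(Rational(4, 3), Mul(Rational(1, 3), Add(m, Add(-10, 25)))) = Add(Rational(4, 3), Mul(Rational(1, 3), Add(m, 15))) = Add(Rational(4, 3), Mul(Rational(1, 3), Add(15, m))) = Add(Rational(4, 3), Add(5, Mul(Rational(1, 3), m))) = Add(Rational(19, 3), Mul(Rational(1, 3), m)))
Pow(Add(27, Function('U')(-10, -17)), Rational(1, 2)) = Pow(Add(27, Add(Rational(19, 3), Mul(Rational(1, 3), -17))), Rational(1, 2)) = Pow(Add(27, Add(Rational(19, 3), Rational(-17, 3))), Rational(1, 2)) = Pow(Add(27, Rational(2, 3)), Rational(1, 2)) = Pow(Rational(83, 3), Rational(1, 2)) = Mul(Rational(1, 3), Pow(249, Rational(1, 2)))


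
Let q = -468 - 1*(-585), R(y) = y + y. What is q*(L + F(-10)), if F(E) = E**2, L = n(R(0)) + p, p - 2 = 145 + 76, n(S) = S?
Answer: 37791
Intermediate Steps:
R(y) = 2*y
p = 223 (p = 2 + (145 + 76) = 2 + 221 = 223)
L = 223 (L = 2*0 + 223 = 0 + 223 = 223)
q = 117 (q = -468 + 585 = 117)
q*(L + F(-10)) = 117*(223 + (-10)**2) = 117*(223 + 100) = 117*323 = 37791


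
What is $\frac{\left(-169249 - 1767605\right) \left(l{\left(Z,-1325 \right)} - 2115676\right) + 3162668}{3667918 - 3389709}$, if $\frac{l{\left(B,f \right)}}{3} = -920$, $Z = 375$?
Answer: $\frac{4103104403012}{278209} \approx 1.4748 \cdot 10^{7}$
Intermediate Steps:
$l{\left(B,f \right)} = -2760$ ($l{\left(B,f \right)} = 3 \left(-920\right) = -2760$)
$\frac{\left(-169249 - 1767605\right) \left(l{\left(Z,-1325 \right)} - 2115676\right) + 3162668}{3667918 - 3389709} = \frac{\left(-169249 - 1767605\right) \left(-2760 - 2115676\right) + 3162668}{3667918 - 3389709} = \frac{\left(-1936854\right) \left(-2118436\right) + 3162668}{278209} = \left(4103101240344 + 3162668\right) \frac{1}{278209} = 4103104403012 \cdot \frac{1}{278209} = \frac{4103104403012}{278209}$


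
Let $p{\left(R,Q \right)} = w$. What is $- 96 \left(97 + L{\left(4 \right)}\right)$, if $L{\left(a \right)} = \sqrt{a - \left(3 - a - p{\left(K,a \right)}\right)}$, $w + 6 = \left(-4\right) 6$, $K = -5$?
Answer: $-9312 - 480 i \approx -9312.0 - 480.0 i$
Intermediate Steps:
$w = -30$ ($w = -6 - 24 = -30$)
$p{\left(R,Q \right)} = -30$
$L{\left(a \right)} = \sqrt{-33 + 2 a}$ ($L{\left(a \right)} = \sqrt{a + \left(\left(-30 + a\right) - 3\right)} = \sqrt{a + \left(-33 + a\right)} = \sqrt{-33 + 2 a}$)
$- 96 \left(97 + L{\left(4 \right)}\right) = - 96 \left(97 + \sqrt{-33 + 2 \cdot 4}\right) = - 96 \left(97 + \sqrt{-33 + 8}\right) = - 96 \left(97 + \sqrt{-25}\right) = - 96 \left(97 + 5 i\right) = -9312 - 480 i$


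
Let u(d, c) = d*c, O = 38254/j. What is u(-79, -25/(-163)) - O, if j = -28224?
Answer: -24753499/2300256 ≈ -10.761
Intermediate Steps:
O = -19127/14112 (O = 38254/(-28224) = 38254*(-1/28224) = -19127/14112 ≈ -1.3554)
u(d, c) = c*d
u(-79, -25/(-163)) - O = -25/(-163)*(-79) - 1*(-19127/14112) = -25*(-1/163)*(-79) + 19127/14112 = (25/163)*(-79) + 19127/14112 = -1975/163 + 19127/14112 = -24753499/2300256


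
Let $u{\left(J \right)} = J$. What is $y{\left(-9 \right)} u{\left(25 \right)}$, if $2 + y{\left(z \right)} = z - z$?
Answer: $-50$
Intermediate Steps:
$y{\left(z \right)} = -2$ ($y{\left(z \right)} = -2 + \left(z - z\right) = -2 + 0 = -2$)
$y{\left(-9 \right)} u{\left(25 \right)} = \left(-2\right) 25 = -50$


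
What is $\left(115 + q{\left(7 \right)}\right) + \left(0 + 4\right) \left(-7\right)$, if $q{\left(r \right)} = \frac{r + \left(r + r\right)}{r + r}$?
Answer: $\frac{177}{2} \approx 88.5$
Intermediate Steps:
$q{\left(r \right)} = \frac{3}{2}$ ($q{\left(r \right)} = \frac{r + 2 r}{2 r} = 3 r \frac{1}{2 r} = \frac{3}{2}$)
$\left(115 + q{\left(7 \right)}\right) + \left(0 + 4\right) \left(-7\right) = \left(115 + \frac{3}{2}\right) + \left(0 + 4\right) \left(-7\right) = \frac{233}{2} + 4 \left(-7\right) = \frac{233}{2} - 28 = \frac{177}{2}$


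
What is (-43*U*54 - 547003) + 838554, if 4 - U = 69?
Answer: 442481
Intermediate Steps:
U = -65 (U = 4 - 1*69 = 4 - 69 = -65)
(-43*U*54 - 547003) + 838554 = (-43*(-65)*54 - 547003) + 838554 = (2795*54 - 547003) + 838554 = (150930 - 547003) + 838554 = -396073 + 838554 = 442481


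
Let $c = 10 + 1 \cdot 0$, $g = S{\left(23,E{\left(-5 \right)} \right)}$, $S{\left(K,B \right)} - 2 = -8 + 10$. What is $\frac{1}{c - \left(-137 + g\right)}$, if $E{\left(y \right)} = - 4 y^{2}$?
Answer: $\frac{1}{143} \approx 0.006993$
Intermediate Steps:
$S{\left(K,B \right)} = 4$ ($S{\left(K,B \right)} = 2 + \left(-8 + 10\right) = 2 + 2 = 4$)
$g = 4$
$c = 10$ ($c = 10 + 0 = 10$)
$\frac{1}{c - \left(-137 + g\right)} = \frac{1}{10 + \left(137 - 4\right)} = \frac{1}{10 + 133} = \frac{1}{143}$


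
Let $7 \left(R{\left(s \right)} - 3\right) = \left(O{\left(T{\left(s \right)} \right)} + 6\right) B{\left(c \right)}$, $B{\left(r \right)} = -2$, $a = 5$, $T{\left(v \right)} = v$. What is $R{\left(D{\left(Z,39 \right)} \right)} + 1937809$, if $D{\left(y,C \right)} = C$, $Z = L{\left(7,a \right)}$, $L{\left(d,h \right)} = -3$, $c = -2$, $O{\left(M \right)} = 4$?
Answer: $\frac{13564664}{7} \approx 1.9378 \cdot 10^{6}$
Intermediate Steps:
$Z = -3$
$R{\left(s \right)} = \frac{1}{7}$ ($R{\left(s \right)} = 3 + \frac{\left(4 + 6\right) \left(-2\right)}{7} = 3 + \frac{10 \left(-2\right)}{7} = 3 + \frac{1}{7} \left(-20\right) = 3 - \frac{20}{7} = \frac{1}{7}$)
$R{\left(D{\left(Z,39 \right)} \right)} + 1937809 = \frac{1}{7} + 1937809 = \frac{13564664}{7}$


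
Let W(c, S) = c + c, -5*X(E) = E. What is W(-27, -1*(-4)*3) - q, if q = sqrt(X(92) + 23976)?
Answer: -54 - 2*sqrt(149735)/5 ≈ -208.78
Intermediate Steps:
X(E) = -E/5
W(c, S) = 2*c
q = 2*sqrt(149735)/5 (q = sqrt(-1/5*92 + 23976) = sqrt(-92/5 + 23976) = sqrt(119788/5) = 2*sqrt(149735)/5 ≈ 154.78)
W(-27, -1*(-4)*3) - q = 2*(-27) - 2*sqrt(149735)/5 = -54 - 2*sqrt(149735)/5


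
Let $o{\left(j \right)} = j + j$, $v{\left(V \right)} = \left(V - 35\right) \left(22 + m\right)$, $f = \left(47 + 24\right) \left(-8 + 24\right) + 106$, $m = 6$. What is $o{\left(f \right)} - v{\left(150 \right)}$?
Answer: $-736$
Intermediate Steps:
$f = 1242$ ($f = 71 \cdot 16 + 106 = 1136 + 106 = 1242$)
$v{\left(V \right)} = -980 + 28 V$ ($v{\left(V \right)} = \left(V - 35\right) \left(22 + 6\right) = \left(-35 + V\right) 28 = -980 + 28 V$)
$o{\left(j \right)} = 2 j$
$o{\left(f \right)} - v{\left(150 \right)} = 2 \cdot 1242 - \left(-980 + 28 \cdot 150\right) = 2484 - \left(-980 + 4200\right) = 2484 - 3220 = -736$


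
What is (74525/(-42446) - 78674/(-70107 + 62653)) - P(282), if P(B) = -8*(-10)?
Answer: -11263755733/158196242 ≈ -71.201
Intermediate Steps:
P(B) = 80
(74525/(-42446) - 78674/(-70107 + 62653)) - P(282) = (74525/(-42446) - 78674/(-70107 + 62653)) - 1*80 = (74525*(-1/42446) - 78674/(-7454)) - 80 = (-74525/42446 - 78674*(-1/7454)) - 80 = (-74525/42446 + 39337/3727) - 80 = 1391943627/158196242 - 80 = -11263755733/158196242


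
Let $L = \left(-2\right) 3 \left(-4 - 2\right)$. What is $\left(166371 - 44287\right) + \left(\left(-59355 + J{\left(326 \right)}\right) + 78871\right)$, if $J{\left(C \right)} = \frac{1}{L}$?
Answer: $\frac{5097601}{36} \approx 1.416 \cdot 10^{5}$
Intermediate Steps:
$L = 36$ ($L = \left(-6\right) \left(-6\right) = 36$)
$J{\left(C \right)} = \frac{1}{36}$
$\left(166371 - 44287\right) + \left(\left(-59355 + J{\left(326 \right)}\right) + 78871\right) = \left(166371 - 44287\right) + \left(\left(-59355 + \frac{1}{36}\right) + 78871\right) = 122084 + \left(- \frac{2136779}{36} + 78871\right) = 122084 + \frac{702577}{36} = \frac{5097601}{36}$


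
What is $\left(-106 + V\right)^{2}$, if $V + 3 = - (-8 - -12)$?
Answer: $12769$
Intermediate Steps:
$V = -7$ ($V = -3 - \left(-8 - -12\right) = -3 - \left(-8 + 12\right) = -3 - 4 = -7$)
$\left(-106 + V\right)^{2} = \left(-106 - 7\right)^{2} = \left(-113\right)^{2} = 12769$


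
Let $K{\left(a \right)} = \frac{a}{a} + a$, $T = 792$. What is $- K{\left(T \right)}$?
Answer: $-793$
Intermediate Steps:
$K{\left(a \right)} = 1 + a$
$- K{\left(T \right)} = - (1 + 792) = \left(-1\right) 793 = -793$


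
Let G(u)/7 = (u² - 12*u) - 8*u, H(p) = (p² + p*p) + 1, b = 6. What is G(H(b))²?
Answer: 733488889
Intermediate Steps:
H(p) = 1 + 2*p² (H(p) = (p² + p²) + 1 = 2*p² + 1 = 1 + 2*p²)
G(u) = -140*u + 7*u² (G(u) = 7*((u² - 12*u) - 8*u) = 7*(u² - 20*u) = -140*u + 7*u²)
G(H(b))² = (7*(1 + 2*6²)*(-20 + (1 + 2*6²)))² = (7*(1 + 2*36)*(-20 + (1 + 2*36)))² = (7*(1 + 72)*(-20 + (1 + 72)))² = (7*73*(-20 + 73))² = (7*73*53)² = 27083² = 733488889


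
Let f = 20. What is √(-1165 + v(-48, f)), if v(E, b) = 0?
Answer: I*√1165 ≈ 34.132*I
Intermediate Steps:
√(-1165 + v(-48, f)) = √(-1165 + 0) = √(-1165) = I*√1165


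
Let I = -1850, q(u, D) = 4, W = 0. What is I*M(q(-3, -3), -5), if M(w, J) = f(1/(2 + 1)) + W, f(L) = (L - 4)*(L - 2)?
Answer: -101750/9 ≈ -11306.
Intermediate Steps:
f(L) = (-4 + L)*(-2 + L)
M(w, J) = 55/9 (M(w, J) = (8 + (1/(2 + 1))**2 - 6/(2 + 1)) + 0 = (8 + (1/3)**2 - 6/3) + 0 = (8 + (1/3)**2 - 6*1/3) + 0 = (8 + 1/9 - 2) + 0 = 55/9 + 0 = 55/9)
I*M(q(-3, -3), -5) = -1850*55/9 = -101750/9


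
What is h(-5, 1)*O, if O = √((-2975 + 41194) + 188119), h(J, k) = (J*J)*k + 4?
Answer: 29*√226338 ≈ 13797.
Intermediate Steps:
h(J, k) = 4 + k*J² (h(J, k) = J²*k + 4 = k*J² + 4 = 4 + k*J²)
O = √226338 (O = √(38219 + 188119) = √226338 ≈ 475.75)
h(-5, 1)*O = (4 + 1*(-5)²)*√226338 = (4 + 1*25)*√226338 = (4 + 25)*√226338 = 29*√226338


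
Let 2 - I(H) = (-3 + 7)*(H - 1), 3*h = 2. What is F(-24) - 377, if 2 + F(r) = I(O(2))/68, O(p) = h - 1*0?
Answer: -38653/102 ≈ -378.95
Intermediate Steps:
h = ⅔ (h = (⅓)*2 = ⅔ ≈ 0.66667)
O(p) = ⅔ (O(p) = ⅔ - 1*0 = ⅔ + 0 = ⅔)
I(H) = 6 - 4*H (I(H) = 2 - (-3 + 7)*(H - 1) = 2 - 4*(-1 + H) = 2 - (-4 + 4*H) = 2 + (4 - 4*H) = 6 - 4*H)
F(r) = -199/102 (F(r) = -2 + (6 - 4*⅔)/68 = -2 + (6 - 8/3)*(1/68) = -2 + (10/3)*(1/68) = -2 + 5/102 = -199/102)
F(-24) - 377 = -199/102 - 377 = -38653/102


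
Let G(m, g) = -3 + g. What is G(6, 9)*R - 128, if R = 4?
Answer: -104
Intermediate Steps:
G(6, 9)*R - 128 = (-3 + 9)*4 - 128 = 6*4 - 128 = 24 - 128 = -104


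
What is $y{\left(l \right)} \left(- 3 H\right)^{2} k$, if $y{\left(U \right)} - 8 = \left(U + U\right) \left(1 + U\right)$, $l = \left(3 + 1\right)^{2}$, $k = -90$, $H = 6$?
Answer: $-16096320$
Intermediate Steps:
$l = 16$ ($l = 4^{2} = 16$)
$y{\left(U \right)} = 8 + 2 U \left(1 + U\right)$ ($y{\left(U \right)} = 8 + \left(U + U\right) \left(1 + U\right) = 8 + 2 U \left(1 + U\right)$)
$y{\left(l \right)} \left(- 3 H\right)^{2} k = \left(8 + 2 \cdot 16 + 2 \cdot 16^{2}\right) \left(\left(-3\right) 6\right)^{2} \left(-90\right) = \left(8 + 32 + 2 \cdot 256\right) \left(-18\right)^{2} \left(-90\right) = \left(8 + 32 + 512\right) 324 \left(-90\right) = 552 \cdot 324 \left(-90\right) = 178848 \left(-90\right) = -16096320$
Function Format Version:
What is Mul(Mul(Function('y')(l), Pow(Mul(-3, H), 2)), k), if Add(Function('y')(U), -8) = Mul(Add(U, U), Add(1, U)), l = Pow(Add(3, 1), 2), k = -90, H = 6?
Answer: -16096320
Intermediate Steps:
l = 16 (l = Pow(4, 2) = 16)
Function('y')(U) = Add(8, Mul(2, U, Add(1, U))) (Function('y')(U) = Add(8, Mul(Add(U, U), Add(1, U))) = Add(8, Mul(Mul(2, U), Add(1, U))) = Add(8, Mul(2, U, Add(1, U))))
Mul(Mul(Function('y')(l), Pow(Mul(-3, H), 2)), k) = Mul(Mul(Add(8, Mul(2, 16), Mul(2, Pow(16, 2))), Pow(Mul(-3, 6), 2)), -90) = Mul(Mul(Add(8, 32, Mul(2, 256)), Pow(-18, 2)), -90) = Mul(Mul(Add(8, 32, 512), 324), -90) = Mul(Mul(552, 324), -90) = Mul(178848, -90) = -16096320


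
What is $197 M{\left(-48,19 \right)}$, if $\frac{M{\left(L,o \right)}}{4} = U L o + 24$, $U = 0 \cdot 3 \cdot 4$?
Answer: $18912$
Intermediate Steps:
$U = 0$ ($U = 0 \cdot 4 = 0$)
$M{\left(L,o \right)} = 96$ ($M{\left(L,o \right)} = 4 \left(0 L o + 24\right) = 4 \left(0 o + 24\right) = 4 \left(0 + 24\right) = 4 \cdot 24 = 96$)
$197 M{\left(-48,19 \right)} = 197 \cdot 96 = 18912$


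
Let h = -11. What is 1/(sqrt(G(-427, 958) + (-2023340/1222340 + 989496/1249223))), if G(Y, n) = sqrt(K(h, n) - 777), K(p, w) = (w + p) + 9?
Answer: sqrt(76348762091)/sqrt(-65905116209 + 76348762091*sqrt(179)) ≈ 0.28266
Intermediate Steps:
K(p, w) = 9 + p + w (K(p, w) = (p + w) + 9 = 9 + p + w)
G(Y, n) = sqrt(-779 + n) (G(Y, n) = sqrt((9 - 11 + n) - 777) = sqrt((-2 + n) - 777) = sqrt(-779 + n))
1/(sqrt(G(-427, 958) + (-2023340/1222340 + 989496/1249223))) = 1/(sqrt(sqrt(-779 + 958) + (-2023340/1222340 + 989496/1249223))) = 1/(sqrt(sqrt(179) + (-2023340*1/1222340 + 989496*(1/1249223)))) = 1/(sqrt(sqrt(179) + (-101167/61117 + 989496/1249223))) = 1/(sqrt(sqrt(179) - 65905116209/76348762091)) = 1/(sqrt(-65905116209/76348762091 + sqrt(179))) = 1/sqrt(-65905116209/76348762091 + sqrt(179))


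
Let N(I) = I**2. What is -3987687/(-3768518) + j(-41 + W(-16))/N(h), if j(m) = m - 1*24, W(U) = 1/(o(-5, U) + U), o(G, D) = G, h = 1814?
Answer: 34444257115613/32551759423911 ≈ 1.0581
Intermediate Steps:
W(U) = 1/(-5 + U)
j(m) = -24 + m (j(m) = m - 24 = -24 + m)
-3987687/(-3768518) + j(-41 + W(-16))/N(h) = -3987687/(-3768518) + (-24 + (-41 + 1/(-5 - 16)))/(1814**2) = -3987687*(-1/3768518) + (-24 + (-41 + 1/(-21)))/3290596 = 3987687/3768518 + (-24 + (-41 - 1/21))*(1/3290596) = 3987687/3768518 + (-24 - 862/21)*(1/3290596) = 3987687/3768518 - 1366/21*1/3290596 = 3987687/3768518 - 683/34551258 = 34444257115613/32551759423911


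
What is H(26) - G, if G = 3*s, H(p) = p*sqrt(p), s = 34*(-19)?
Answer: 1938 + 26*sqrt(26) ≈ 2070.6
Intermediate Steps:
s = -646
H(p) = p**(3/2)
G = -1938 (G = 3*(-646) = -1938)
H(26) - G = 26**(3/2) - 1*(-1938) = 26*sqrt(26) + 1938 = 1938 + 26*sqrt(26)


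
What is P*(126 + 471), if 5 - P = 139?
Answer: -79998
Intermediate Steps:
P = -134 (P = 5 - 1*139 = 5 - 139 = -134)
P*(126 + 471) = -134*(126 + 471) = -134*597 = -79998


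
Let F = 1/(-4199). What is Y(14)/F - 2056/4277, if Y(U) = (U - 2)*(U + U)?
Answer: -6034267384/4277 ≈ -1.4109e+6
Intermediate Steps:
F = -1/4199 ≈ -0.00023815
Y(U) = 2*U*(-2 + U) (Y(U) = (-2 + U)*(2*U) = 2*U*(-2 + U))
Y(14)/F - 2056/4277 = (2*14*(-2 + 14))/(-1/4199) - 2056/4277 = (2*14*12)*(-4199) - 2056*1/4277 = 336*(-4199) - 2056/4277 = -1410864 - 2056/4277 = -6034267384/4277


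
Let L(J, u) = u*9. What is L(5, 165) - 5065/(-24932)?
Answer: 37029085/24932 ≈ 1485.2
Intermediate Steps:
L(J, u) = 9*u
L(5, 165) - 5065/(-24932) = 9*165 - 5065/(-24932) = 1485 - 5065*(-1)/24932 = 1485 - 1*(-5065/24932) = 1485 + 5065/24932 = 37029085/24932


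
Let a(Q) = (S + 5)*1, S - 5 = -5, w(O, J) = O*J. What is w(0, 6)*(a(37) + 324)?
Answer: 0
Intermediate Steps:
w(O, J) = J*O
S = 0 (S = 5 - 5 = 0)
a(Q) = 5 (a(Q) = (0 + 5)*1 = 5*1 = 5)
w(0, 6)*(a(37) + 324) = (6*0)*(5 + 324) = 0*329 = 0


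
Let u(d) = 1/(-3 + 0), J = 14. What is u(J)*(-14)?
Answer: 14/3 ≈ 4.6667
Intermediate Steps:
u(d) = -⅓ (u(d) = 1/(-3) = -⅓)
u(J)*(-14) = -⅓*(-14) = 14/3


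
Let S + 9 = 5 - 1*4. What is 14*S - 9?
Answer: -121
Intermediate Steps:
S = -8 (S = -9 + (5 - 1*4) = -9 + (5 - 4) = -9 + 1 = -8)
14*S - 9 = 14*(-8) - 9 = -112 - 9 = -121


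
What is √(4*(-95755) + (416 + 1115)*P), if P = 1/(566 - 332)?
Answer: I*√2330253874/78 ≈ 618.88*I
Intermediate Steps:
P = 1/234 ≈ 0.0042735
√(4*(-95755) + (416 + 1115)*P) = √(4*(-95755) + (416 + 1115)*(1/234)) = √(-383020 + 1531*(1/234)) = √(-383020 + 1531/234) = √(-89625149/234) = I*√2330253874/78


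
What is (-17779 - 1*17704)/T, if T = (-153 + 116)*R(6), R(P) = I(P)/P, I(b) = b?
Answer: 959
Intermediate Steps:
R(P) = 1 (R(P) = P/P = 1)
T = -37 (T = (-153 + 116)*1 = -37*1 = -37)
(-17779 - 1*17704)/T = (-17779 - 1*17704)/(-37) = (-17779 - 17704)*(-1/37) = -35483*(-1/37) = 959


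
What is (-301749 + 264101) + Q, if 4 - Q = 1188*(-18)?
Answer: -16260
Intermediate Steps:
Q = 21388 (Q = 4 - 1188*(-18) = 4 - 1*(-21384) = 4 + 21384 = 21388)
(-301749 + 264101) + Q = (-301749 + 264101) + 21388 = -37648 + 21388 = -16260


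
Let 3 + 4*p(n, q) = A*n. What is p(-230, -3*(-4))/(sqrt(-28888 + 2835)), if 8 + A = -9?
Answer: -3907*I*sqrt(26053)/104212 ≈ -6.0514*I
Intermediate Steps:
A = -17 (A = -8 - 9 = -17)
p(n, q) = -3/4 - 17*n/4 (p(n, q) = -3/4 + (-17*n)/4 = -3/4 - 17*n/4)
p(-230, -3*(-4))/(sqrt(-28888 + 2835)) = (-3/4 - 17/4*(-230))/(sqrt(-28888 + 2835)) = (-3/4 + 1955/2)/(sqrt(-26053)) = 3907/(4*((I*sqrt(26053)))) = 3907*(-I*sqrt(26053)/26053)/4 = -3907*I*sqrt(26053)/104212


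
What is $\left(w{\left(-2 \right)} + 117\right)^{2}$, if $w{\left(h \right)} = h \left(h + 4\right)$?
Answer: $12769$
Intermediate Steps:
$w{\left(h \right)} = h \left(4 + h\right)$
$\left(w{\left(-2 \right)} + 117\right)^{2} = \left(- 2 \left(4 - 2\right) + 117\right)^{2} = \left(\left(-2\right) 2 + 117\right)^{2} = \left(-4 + 117\right)^{2} = 113^{2} = 12769$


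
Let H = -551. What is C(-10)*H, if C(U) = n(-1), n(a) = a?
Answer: 551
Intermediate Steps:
C(U) = -1
C(-10)*H = -1*(-551) = 551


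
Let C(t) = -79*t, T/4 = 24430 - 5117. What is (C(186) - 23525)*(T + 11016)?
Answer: -3373514692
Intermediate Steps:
T = 77252 (T = 4*(24430 - 5117) = 4*19313 = 77252)
(C(186) - 23525)*(T + 11016) = (-79*186 - 23525)*(77252 + 11016) = (-14694 - 23525)*88268 = -38219*88268 = -3373514692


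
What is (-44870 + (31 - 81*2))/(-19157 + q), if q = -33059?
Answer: 45001/52216 ≈ 0.86182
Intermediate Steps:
(-44870 + (31 - 81*2))/(-19157 + q) = (-44870 + (31 - 81*2))/(-19157 - 33059) = (-44870 + (31 - 162))/(-52216) = (-44870 - 131)*(-1/52216) = -45001*(-1/52216) = 45001/52216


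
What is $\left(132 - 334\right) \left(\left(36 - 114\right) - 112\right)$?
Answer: $38380$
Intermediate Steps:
$\left(132 - 334\right) \left(\left(36 - 114\right) - 112\right) = - 202 \left(\left(36 - 114\right) - 112\right) = - 202 \left(-78 - 112\right) = \left(-202\right) \left(-190\right) = 38380$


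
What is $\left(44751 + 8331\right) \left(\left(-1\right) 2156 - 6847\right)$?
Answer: $-477897246$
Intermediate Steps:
$\left(44751 + 8331\right) \left(\left(-1\right) 2156 - 6847\right) = 53082 \left(-2156 - 6847\right) = 53082 \left(-9003\right) = -477897246$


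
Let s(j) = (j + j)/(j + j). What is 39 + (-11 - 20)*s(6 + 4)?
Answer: 8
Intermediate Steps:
s(j) = 1 (s(j) = (2*j)/((2*j)) = (2*j)*(1/(2*j)) = 1)
39 + (-11 - 20)*s(6 + 4) = 39 + (-11 - 20)*1 = 39 - 31*1 = 39 - 31 = 8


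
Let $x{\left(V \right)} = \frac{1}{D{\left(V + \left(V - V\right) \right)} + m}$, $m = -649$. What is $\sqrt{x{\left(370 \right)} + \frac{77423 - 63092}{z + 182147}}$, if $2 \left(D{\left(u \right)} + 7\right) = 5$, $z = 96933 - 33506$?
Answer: $\frac{\sqrt{650470571532138}}{106988406} \approx 0.23838$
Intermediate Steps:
$z = 63427$ ($z = 96933 - 33506 = 63427$)
$D{\left(u \right)} = - \frac{9}{2}$ ($D{\left(u \right)} = -7 + \frac{1}{2} \cdot 5 = -7 + \frac{5}{2} = - \frac{9}{2}$)
$x{\left(V \right)} = - \frac{2}{1307}$ ($x{\left(V \right)} = \frac{1}{- \frac{9}{2} - 649} = \frac{1}{- \frac{1307}{2}} = - \frac{2}{1307}$)
$\sqrt{x{\left(370 \right)} + \frac{77423 - 63092}{z + 182147}} = \sqrt{- \frac{2}{1307} + \frac{77423 - 63092}{63427 + 182147}} = \sqrt{- \frac{2}{1307} + \frac{14331}{245574}} = \sqrt{- \frac{2}{1307} + 14331 \cdot \frac{1}{245574}} = \sqrt{- \frac{2}{1307} + \frac{4777}{81858}} = \sqrt{\frac{6079823}{106988406}} = \frac{\sqrt{650470571532138}}{106988406}$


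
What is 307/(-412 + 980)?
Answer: 307/568 ≈ 0.54049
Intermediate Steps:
307/(-412 + 980) = 307/568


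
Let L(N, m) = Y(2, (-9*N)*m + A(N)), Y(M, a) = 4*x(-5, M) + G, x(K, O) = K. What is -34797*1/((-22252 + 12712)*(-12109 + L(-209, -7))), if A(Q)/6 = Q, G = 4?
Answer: -11599/38557500 ≈ -0.00030082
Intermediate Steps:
A(Q) = 6*Q
Y(M, a) = -16 (Y(M, a) = 4*(-5) + 4 = -20 + 4 = -16)
L(N, m) = -16
-34797*1/((-22252 + 12712)*(-12109 + L(-209, -7))) = -34797*1/((-22252 + 12712)*(-12109 - 16)) = -34797/((-9540*(-12125))) = -34797/115672500 = -34797*1/115672500 = -11599/38557500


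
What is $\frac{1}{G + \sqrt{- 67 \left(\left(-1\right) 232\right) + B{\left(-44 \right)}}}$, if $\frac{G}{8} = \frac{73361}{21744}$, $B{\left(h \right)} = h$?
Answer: $- \frac{199395198}{109124785679} + \frac{73875240 \sqrt{155}}{109124785679} \approx 0.0066011$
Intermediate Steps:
$G = \frac{73361}{2718}$ ($G = 8 \cdot \frac{73361}{21744} = \frac{73361}{2718} \approx 26.991$)
$\frac{1}{G + \sqrt{- 67 \left(\left(-1\right) 232\right) + B{\left(-44 \right)}}} = \frac{1}{\frac{73361}{2718} + \sqrt{- 67 \left(\left(-1\right) 232\right) - 44}} = \frac{1}{\frac{73361}{2718} + \sqrt{\left(-67\right) \left(-232\right) - 44}} = \frac{1}{\frac{73361}{2718} + \sqrt{15544 - 44}} = \frac{1}{\frac{73361}{2718} + \sqrt{15500}} = \frac{1}{\frac{73361}{2718} + 10 \sqrt{155}}$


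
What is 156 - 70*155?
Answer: -10694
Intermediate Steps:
156 - 70*155 = 156 - 10850 = -10694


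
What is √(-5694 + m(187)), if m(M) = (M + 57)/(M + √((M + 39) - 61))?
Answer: √(-1064534 - 5694*√165)/√(187 + √165) ≈ 75.451*I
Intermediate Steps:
m(M) = (57 + M)/(M + √(-22 + M)) (m(M) = (57 + M)/(M + √((39 + M) - 61)) = (57 + M)/(M + √(-22 + M)))
√(-5694 + m(187)) = √(-5694 + (57 + 187)/(187 + √(-22 + 187))) = √(-5694 + 244/(187 + √165))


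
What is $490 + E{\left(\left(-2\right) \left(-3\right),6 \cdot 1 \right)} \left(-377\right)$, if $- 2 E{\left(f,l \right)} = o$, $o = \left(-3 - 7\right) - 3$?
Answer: $- \frac{3921}{2} \approx -1960.5$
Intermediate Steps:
$o = -13$ ($o = -10 - 3 = -13$)
$E{\left(f,l \right)} = \frac{13}{2}$ ($E{\left(f,l \right)} = \left(- \frac{1}{2}\right) \left(-13\right) = \frac{13}{2}$)
$490 + E{\left(\left(-2\right) \left(-3\right),6 \cdot 1 \right)} \left(-377\right) = 490 + \frac{13}{2} \left(-377\right) = 490 - \frac{4901}{2} = - \frac{3921}{2}$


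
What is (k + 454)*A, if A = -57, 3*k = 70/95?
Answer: -25892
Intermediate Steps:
k = 14/57 (k = (70/95)/3 = (70*(1/95))/3 = (⅓)*(14/19) = 14/57 ≈ 0.24561)
(k + 454)*A = (14/57 + 454)*(-57) = (25892/57)*(-57) = -25892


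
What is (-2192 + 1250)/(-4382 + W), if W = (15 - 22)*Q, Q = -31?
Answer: 942/4165 ≈ 0.22617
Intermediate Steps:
W = 217 (W = (15 - 22)*(-31) = -7*(-31) = 217)
(-2192 + 1250)/(-4382 + W) = (-2192 + 1250)/(-4382 + 217) = -942/(-4165) = -942*(-1/4165) = 942/4165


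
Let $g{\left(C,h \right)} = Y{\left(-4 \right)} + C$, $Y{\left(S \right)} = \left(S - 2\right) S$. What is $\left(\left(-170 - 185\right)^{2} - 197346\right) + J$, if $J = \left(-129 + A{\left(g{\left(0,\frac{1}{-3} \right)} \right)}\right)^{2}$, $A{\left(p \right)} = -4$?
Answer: $-53632$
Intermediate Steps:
$Y{\left(S \right)} = S \left(-2 + S\right)$ ($Y{\left(S \right)} = \left(-2 + S\right) S = S \left(-2 + S\right)$)
$g{\left(C,h \right)} = 24 + C$ ($g{\left(C,h \right)} = - 4 \left(-2 - 4\right) + C = \left(-4\right) \left(-6\right) + C = 24 + C$)
$J = 17689$ ($J = \left(-129 - 4\right)^{2} = \left(-133\right)^{2} = 17689$)
$\left(\left(-170 - 185\right)^{2} - 197346\right) + J = \left(\left(-170 - 185\right)^{2} - 197346\right) + 17689 = \left(\left(-355\right)^{2} - 197346\right) + 17689 = \left(126025 - 197346\right) + 17689 = -71321 + 17689 = -53632$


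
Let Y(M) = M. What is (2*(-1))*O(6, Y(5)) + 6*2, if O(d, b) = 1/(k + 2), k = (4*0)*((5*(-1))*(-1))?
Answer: 11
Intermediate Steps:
k = 0 (k = 0*(-5*(-1)) = 0*5 = 0)
O(d, b) = ½ (O(d, b) = 1/(0 + 2) = 1/2 = ½)
(2*(-1))*O(6, Y(5)) + 6*2 = (2*(-1))*(½) + 6*2 = -2*½ + 12 = -1 + 12 = 11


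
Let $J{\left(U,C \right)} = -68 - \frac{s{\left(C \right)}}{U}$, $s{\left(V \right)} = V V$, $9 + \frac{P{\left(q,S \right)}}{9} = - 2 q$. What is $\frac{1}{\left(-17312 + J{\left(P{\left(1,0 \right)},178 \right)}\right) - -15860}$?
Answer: $- \frac{99}{118796} \approx -0.00083336$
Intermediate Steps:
$P{\left(q,S \right)} = -81 - 18 q$ ($P{\left(q,S \right)} = -81 + 9 \left(- 2 q\right) = -81 - 18 q$)
$s{\left(V \right)} = V^{2}$
$J{\left(U,C \right)} = -68 - \frac{C^{2}}{U}$
$\frac{1}{\left(-17312 + J{\left(P{\left(1,0 \right)},178 \right)}\right) - -15860} = \frac{1}{\left(-17312 - \left(68 + \frac{178^{2}}{-81 - 18}\right)\right) - -15860} = \frac{1}{\left(-17312 - \left(68 + \frac{31684}{-81 - 18}\right)\right) + \left(\left(-10109 + 16736\right) + 9233\right)} = \frac{1}{\left(-17312 - \left(68 + \frac{31684}{-99}\right)\right) + \left(6627 + 9233\right)} = \frac{1}{\left(-17312 - \left(68 + 31684 \left(- \frac{1}{99}\right)\right)\right) + 15860} = \frac{1}{\left(-17312 + \left(-68 + \frac{31684}{99}\right)\right) + 15860} = \frac{1}{\left(-17312 + \frac{24952}{99}\right) + 15860} = \frac{1}{- \frac{1688936}{99} + 15860} = \frac{1}{- \frac{118796}{99}} = - \frac{99}{118796}$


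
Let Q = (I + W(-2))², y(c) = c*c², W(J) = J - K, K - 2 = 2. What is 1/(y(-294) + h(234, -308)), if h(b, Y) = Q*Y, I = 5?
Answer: -1/25412492 ≈ -3.9351e-8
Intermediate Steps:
K = 4 (K = 2 + 2 = 4)
W(J) = -4 + J (W(J) = J - 1*4 = J - 4 = -4 + J)
y(c) = c³
Q = 1 (Q = (5 + (-4 - 2))² = (5 - 6)² = (-1)² = 1)
h(b, Y) = Y (h(b, Y) = 1*Y = Y)
1/(y(-294) + h(234, -308)) = 1/((-294)³ - 308) = 1/(-25412184 - 308) = 1/(-25412492) = -1/25412492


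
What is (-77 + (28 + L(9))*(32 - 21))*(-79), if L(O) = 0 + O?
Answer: -26070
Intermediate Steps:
L(O) = O
(-77 + (28 + L(9))*(32 - 21))*(-79) = (-77 + (28 + 9)*(32 - 21))*(-79) = (-77 + 37*11)*(-79) = (-77 + 407)*(-79) = 330*(-79) = -26070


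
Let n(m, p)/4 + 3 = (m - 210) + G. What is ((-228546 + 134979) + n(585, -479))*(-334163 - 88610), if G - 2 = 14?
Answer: 38901457595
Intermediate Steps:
G = 16 (G = 2 + 14 = 16)
n(m, p) = -788 + 4*m (n(m, p) = -12 + 4*((m - 210) + 16) = -12 + 4*((-210 + m) + 16) = -12 + 4*(-194 + m) = -12 + (-776 + 4*m) = -788 + 4*m)
((-228546 + 134979) + n(585, -479))*(-334163 - 88610) = ((-228546 + 134979) + (-788 + 4*585))*(-334163 - 88610) = (-93567 + (-788 + 2340))*(-422773) = (-93567 + 1552)*(-422773) = -92015*(-422773) = 38901457595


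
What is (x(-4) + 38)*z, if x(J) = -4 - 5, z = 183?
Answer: 5307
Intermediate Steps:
x(J) = -9
(x(-4) + 38)*z = (-9 + 38)*183 = 29*183 = 5307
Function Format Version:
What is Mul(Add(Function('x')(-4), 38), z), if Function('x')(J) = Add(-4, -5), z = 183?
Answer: 5307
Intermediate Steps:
Function('x')(J) = -9
Mul(Add(Function('x')(-4), 38), z) = Mul(Add(-9, 38), 183) = Mul(29, 183) = 5307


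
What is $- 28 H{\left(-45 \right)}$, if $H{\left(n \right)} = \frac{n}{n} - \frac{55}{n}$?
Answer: $- \frac{560}{9} \approx -62.222$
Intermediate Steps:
$H{\left(n \right)} = 1 - \frac{55}{n}$
$- 28 H{\left(-45 \right)} = - 28 \frac{-55 - 45}{-45} = - 28 \left(\left(- \frac{1}{45}\right) \left(-100\right)\right) = \left(-28\right) \frac{20}{9} = - \frac{560}{9}$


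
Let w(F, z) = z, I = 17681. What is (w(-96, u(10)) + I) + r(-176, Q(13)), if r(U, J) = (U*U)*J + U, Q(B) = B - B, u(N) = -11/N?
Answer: 175039/10 ≈ 17504.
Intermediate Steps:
Q(B) = 0
r(U, J) = U + J*U² (r(U, J) = U²*J + U = J*U² + U = U + J*U²)
(w(-96, u(10)) + I) + r(-176, Q(13)) = (-11/10 + 17681) - 176*(1 + 0*(-176)) = (-11*⅒ + 17681) - 176*(1 + 0) = (-11/10 + 17681) - 176*1 = 176799/10 - 176 = 175039/10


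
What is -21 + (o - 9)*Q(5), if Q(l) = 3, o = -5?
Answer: -63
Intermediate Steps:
-21 + (o - 9)*Q(5) = -21 + (-5 - 9)*3 = -21 - 14*3 = -21 - 42 = -63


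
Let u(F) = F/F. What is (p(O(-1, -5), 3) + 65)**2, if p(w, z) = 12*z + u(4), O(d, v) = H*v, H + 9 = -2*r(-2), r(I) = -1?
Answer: 10404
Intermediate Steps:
u(F) = 1
H = -7 (H = -9 - 2*(-1) = -9 + 2 = -7)
O(d, v) = -7*v
p(w, z) = 1 + 12*z (p(w, z) = 12*z + 1 = 1 + 12*z)
(p(O(-1, -5), 3) + 65)**2 = ((1 + 12*3) + 65)**2 = ((1 + 36) + 65)**2 = (37 + 65)**2 = 102**2 = 10404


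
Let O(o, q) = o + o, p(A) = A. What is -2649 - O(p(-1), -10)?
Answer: -2647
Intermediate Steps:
O(o, q) = 2*o
-2649 - O(p(-1), -10) = -2649 - 2*(-1) = -2649 - 1*(-2) = -2649 + 2 = -2647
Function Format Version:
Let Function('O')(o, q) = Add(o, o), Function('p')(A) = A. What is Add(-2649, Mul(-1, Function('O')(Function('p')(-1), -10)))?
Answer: -2647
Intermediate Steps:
Function('O')(o, q) = Mul(2, o)
Add(-2649, Mul(-1, Function('O')(Function('p')(-1), -10))) = Add(-2649, Mul(-1, Mul(2, -1))) = Add(-2649, Mul(-1, -2)) = Add(-2649, 2) = -2647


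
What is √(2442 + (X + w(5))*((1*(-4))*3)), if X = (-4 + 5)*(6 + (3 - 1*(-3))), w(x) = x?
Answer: √2238 ≈ 47.307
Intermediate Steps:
X = 12 (X = 1*(6 + (3 + 3)) = 1*(6 + 6) = 1*12 = 12)
√(2442 + (X + w(5))*((1*(-4))*3)) = √(2442 + (12 + 5)*((1*(-4))*3)) = √(2442 + 17*(-4*3)) = √(2442 + 17*(-12)) = √(2442 - 204) = √2238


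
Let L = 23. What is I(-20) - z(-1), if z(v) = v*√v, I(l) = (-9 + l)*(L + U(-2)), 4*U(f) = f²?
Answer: -696 + I ≈ -696.0 + 1.0*I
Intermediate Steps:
U(f) = f²/4
I(l) = -216 + 24*l (I(l) = (-9 + l)*(23 + (¼)*(-2)²) = (-9 + l)*(23 + (¼)*4) = (-9 + l)*(23 + 1) = (-9 + l)*24 = -216 + 24*l)
z(v) = v^(3/2)
I(-20) - z(-1) = (-216 + 24*(-20)) - (-1)^(3/2) = (-216 - 480) - (-1)*I = -696 + I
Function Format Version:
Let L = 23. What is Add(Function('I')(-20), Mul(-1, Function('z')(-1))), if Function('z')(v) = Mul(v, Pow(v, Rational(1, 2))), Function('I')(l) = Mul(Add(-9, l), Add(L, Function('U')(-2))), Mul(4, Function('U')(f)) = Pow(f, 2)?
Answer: Add(-696, I) ≈ Add(-696.00, Mul(1.0000, I))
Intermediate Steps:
Function('U')(f) = Mul(Rational(1, 4), Pow(f, 2))
Function('I')(l) = Add(-216, Mul(24, l)) (Function('I')(l) = Mul(Add(-9, l), Add(23, Mul(Rational(1, 4), Pow(-2, 2)))) = Mul(Add(-9, l), Add(23, Mul(Rational(1, 4), 4))) = Mul(Add(-9, l), Add(23, 1)) = Mul(Add(-9, l), 24) = Add(-216, Mul(24, l)))
Function('z')(v) = Pow(v, Rational(3, 2))
Add(Function('I')(-20), Mul(-1, Function('z')(-1))) = Add(Add(-216, Mul(24, -20)), Mul(-1, Pow(-1, Rational(3, 2)))) = Add(Add(-216, -480), Mul(-1, Mul(-1, I))) = Add(-696, I)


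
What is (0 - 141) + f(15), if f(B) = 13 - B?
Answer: -143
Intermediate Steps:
(0 - 141) + f(15) = (0 - 141) + (13 - 1*15) = -141 + (13 - 15) = -141 - 2 = -143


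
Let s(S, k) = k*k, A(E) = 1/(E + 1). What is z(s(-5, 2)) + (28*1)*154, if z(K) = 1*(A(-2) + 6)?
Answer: 4317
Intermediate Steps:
A(E) = 1/(1 + E)
s(S, k) = k²
z(K) = 5 (z(K) = 1*(1/(1 - 2) + 6) = 1*(1/(-1) + 6) = 1*(-1 + 6) = 1*5 = 5)
z(s(-5, 2)) + (28*1)*154 = 5 + (28*1)*154 = 5 + 28*154 = 5 + 4312 = 4317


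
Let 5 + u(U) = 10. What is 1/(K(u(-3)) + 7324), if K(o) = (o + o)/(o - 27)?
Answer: 11/80559 ≈ 0.00013655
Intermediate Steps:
u(U) = 5 (u(U) = -5 + 10 = 5)
K(o) = 2*o/(-27 + o) (K(o) = (2*o)/(-27 + o) = 2*o/(-27 + o))
1/(K(u(-3)) + 7324) = 1/(2*5/(-27 + 5) + 7324) = 1/(2*5/(-22) + 7324) = 1/(2*5*(-1/22) + 7324) = 1/(-5/11 + 7324) = 1/(80559/11) = 11/80559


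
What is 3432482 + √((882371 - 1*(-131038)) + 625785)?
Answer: 3432482 + √1639194 ≈ 3.4338e+6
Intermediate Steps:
3432482 + √((882371 - 1*(-131038)) + 625785) = 3432482 + √((882371 + 131038) + 625785) = 3432482 + √(1013409 + 625785) = 3432482 + √1639194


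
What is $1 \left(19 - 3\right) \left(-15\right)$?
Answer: $-240$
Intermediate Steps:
$1 \left(19 - 3\right) \left(-15\right) = 1 \cdot 16 \left(-15\right) = 16 \left(-15\right) = -240$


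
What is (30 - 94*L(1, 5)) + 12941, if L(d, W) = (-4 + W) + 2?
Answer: 12689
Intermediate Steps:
L(d, W) = -2 + W
(30 - 94*L(1, 5)) + 12941 = (30 - 94*(-2 + 5)) + 12941 = (30 - 94*3) + 12941 = (30 - 282) + 12941 = -252 + 12941 = 12689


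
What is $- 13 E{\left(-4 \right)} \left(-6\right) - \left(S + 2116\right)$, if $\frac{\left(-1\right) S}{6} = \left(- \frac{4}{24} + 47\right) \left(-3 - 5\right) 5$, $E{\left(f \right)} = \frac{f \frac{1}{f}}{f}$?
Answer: $- \frac{26751}{2} \approx -13376.0$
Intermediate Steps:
$E{\left(f \right)} = \frac{1}{f}$ ($E{\left(f \right)} = 1 \frac{1}{f} = \frac{1}{f}$)
$S = 11240$ ($S = - 6 \left(- \frac{4}{24} + 47\right) \left(-3 - 5\right) 5 = - 6 \left(\left(-4\right) \frac{1}{24} + 47\right) \left(\left(-8\right) 5\right) = - 6 \left(- \frac{1}{6} + 47\right) \left(-40\right) = - 6 \cdot \frac{281}{6} \left(-40\right) = \left(-6\right) \left(- \frac{5620}{3}\right) = 11240$)
$- 13 E{\left(-4 \right)} \left(-6\right) - \left(S + 2116\right) = - \frac{13}{-4} \left(-6\right) - \left(11240 + 2116\right) = \left(-13\right) \left(- \frac{1}{4}\right) \left(-6\right) - 13356 = \frac{13}{4} \left(-6\right) - 13356 = - \frac{39}{2} - 13356 = - \frac{26751}{2}$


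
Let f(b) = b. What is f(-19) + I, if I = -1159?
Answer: -1178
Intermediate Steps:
f(-19) + I = -19 - 1159 = -1178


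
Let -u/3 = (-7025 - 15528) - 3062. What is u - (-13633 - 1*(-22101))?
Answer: 68377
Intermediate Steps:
u = 76845 (u = -3*((-7025 - 15528) - 3062) = -3*(-22553 - 3062) = -3*(-25615) = 76845)
u - (-13633 - 1*(-22101)) = 76845 - (-13633 - 1*(-22101)) = 76845 - (-13633 + 22101) = 76845 - 1*8468 = 76845 - 8468 = 68377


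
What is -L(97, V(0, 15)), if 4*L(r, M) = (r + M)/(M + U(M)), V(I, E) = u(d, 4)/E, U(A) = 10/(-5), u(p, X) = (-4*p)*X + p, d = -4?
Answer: -101/8 ≈ -12.625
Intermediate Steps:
u(p, X) = p - 4*X*p (u(p, X) = -4*X*p + p = p - 4*X*p)
U(A) = -2 (U(A) = 10*(-1/5) = -2)
V(I, E) = 60/E (V(I, E) = (-4*(1 - 4*4))/E = (-4*(1 - 16))/E = (-4*(-15))/E = 60/E)
L(r, M) = (M + r)/(4*(-2 + M)) (L(r, M) = ((r + M)/(M - 2))/4 = ((M + r)/(-2 + M))/4 = (M + r)/(4*(-2 + M)))
-L(97, V(0, 15)) = -(60/15 + 97)/(4*(-2 + 60/15)) = -(60*(1/15) + 97)/(4*(-2 + 60*(1/15))) = -(4 + 97)/(4*(-2 + 4)) = -101/(4*2) = -1*101/8 = -101/8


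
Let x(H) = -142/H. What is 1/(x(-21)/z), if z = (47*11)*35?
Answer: 379995/142 ≈ 2676.0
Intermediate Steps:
z = 18095 (z = 517*35 = 18095)
1/(x(-21)/z) = 1/(-142/(-21)/18095) = 1/(-142*(-1/21)*(1/18095)) = 1/((142/21)*(1/18095)) = 1/(142/379995) = 379995/142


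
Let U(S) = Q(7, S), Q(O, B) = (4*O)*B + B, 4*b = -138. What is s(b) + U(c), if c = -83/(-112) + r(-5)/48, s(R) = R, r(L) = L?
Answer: -2693/168 ≈ -16.030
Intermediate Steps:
b = -69/2 (b = (1/4)*(-138) = -69/2 ≈ -34.500)
c = 107/168 (c = -83/(-112) - 5/48 = -83*(-1/112) - 5*1/48 = 83/112 - 5/48 = 107/168 ≈ 0.63690)
Q(O, B) = B + 4*B*O (Q(O, B) = 4*B*O + B = B + 4*B*O)
U(S) = 29*S (U(S) = S*(1 + 4*7) = S*(1 + 28) = S*29 = 29*S)
s(b) + U(c) = -69/2 + 29*(107/168) = -69/2 + 3103/168 = -2693/168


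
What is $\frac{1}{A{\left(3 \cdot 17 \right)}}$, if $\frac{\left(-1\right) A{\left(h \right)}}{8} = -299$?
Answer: $\frac{1}{2392} \approx 0.00041806$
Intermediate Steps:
$A{\left(h \right)} = 2392$ ($A{\left(h \right)} = \left(-8\right) \left(-299\right) = 2392$)
$\frac{1}{A{\left(3 \cdot 17 \right)}} = \frac{1}{2392}$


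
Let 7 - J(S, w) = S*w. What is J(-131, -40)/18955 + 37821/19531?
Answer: 614691332/370210105 ≈ 1.6604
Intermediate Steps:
J(S, w) = 7 - S*w
J(-131, -40)/18955 + 37821/19531 = (7 - 1*(-131)*(-40))/18955 + 37821/19531 = (7 - 5240)*(1/18955) + 37821*(1/19531) = -5233*1/18955 + 37821/19531 = -5233/18955 + 37821/19531 = 614691332/370210105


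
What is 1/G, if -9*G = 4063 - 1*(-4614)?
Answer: -9/8677 ≈ -0.0010372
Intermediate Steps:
G = -8677/9 (G = -(4063 - 1*(-4614))/9 = -(4063 + 4614)/9 = -⅑*8677 = -8677/9 ≈ -964.11)
1/G = 1/(-8677/9) = -9/8677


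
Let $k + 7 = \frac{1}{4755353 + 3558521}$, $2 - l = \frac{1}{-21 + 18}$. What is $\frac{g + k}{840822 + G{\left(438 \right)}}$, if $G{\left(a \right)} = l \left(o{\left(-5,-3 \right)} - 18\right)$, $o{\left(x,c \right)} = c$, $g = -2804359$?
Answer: $- \frac{23315145573883}{6990080784602} \approx -3.3355$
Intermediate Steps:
$l = \frac{7}{3}$ ($l = 2 - \frac{1}{-21 + 18} = 2 - \frac{1}{-3} = 2 - - \frac{1}{3} = 2 + \frac{1}{3} = \frac{7}{3} \approx 2.3333$)
$G{\left(a \right)} = -49$ ($G{\left(a \right)} = \frac{7 \left(-3 - 18\right)}{3} = \frac{7}{3} \left(-21\right) = -49$)
$k = - \frac{58197117}{8313874}$ ($k = -7 + \frac{1}{4755353 + 3558521} = -7 + \frac{1}{8313874} = - \frac{58197117}{8313874} \approx -7.0$)
$\frac{g + k}{840822 + G{\left(438 \right)}} = \frac{-2804359 - \frac{58197117}{8313874}}{840822 - 49} = - \frac{23315145573883}{8313874 \cdot 840773} = \left(- \frac{23315145573883}{8313874}\right) \frac{1}{840773} = - \frac{23315145573883}{6990080784602}$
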